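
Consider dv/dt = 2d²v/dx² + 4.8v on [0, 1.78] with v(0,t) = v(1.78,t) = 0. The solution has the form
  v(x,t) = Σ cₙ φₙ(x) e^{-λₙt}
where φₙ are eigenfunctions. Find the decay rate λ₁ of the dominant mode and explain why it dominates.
Eigenvalues: λₙ = 2n²π²/1.78² - 4.8.
First three modes:
  n=1: λ₁ = 2π²/1.78² - 4.8 ≈ 1.43
  n=2: λ₂ = 8π²/1.78² - 4.8 ≈ 20.12
  n=3: λ₃ = 18π²/1.78² - 4.8 ≈ 51.27
Since 2π²/1.78² ≈ 6.23 > 4.8, all λₙ > 0.
The n=1 mode decays slowest → dominates as t → ∞.
Asymptotic: v ~ c₁ sin(πx/1.78) e^{-λ₁t} with decay rate λ₁ ≈ 1.43.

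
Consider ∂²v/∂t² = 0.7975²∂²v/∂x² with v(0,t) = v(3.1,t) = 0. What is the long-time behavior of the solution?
As t → ∞, v oscillates (no decay). Energy is conserved; the solution oscillates indefinitely as standing waves.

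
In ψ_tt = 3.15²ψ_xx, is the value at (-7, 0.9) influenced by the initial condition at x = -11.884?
No. The domain of dependence is [-9.835, -4.165], and -11.884 is outside this interval.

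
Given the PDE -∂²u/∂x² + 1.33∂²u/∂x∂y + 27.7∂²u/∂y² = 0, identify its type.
The second-order coefficients are A = -1, B = 1.33, C = 27.7. Since B² - 4AC = 112.5689 > 0, this is a hyperbolic PDE.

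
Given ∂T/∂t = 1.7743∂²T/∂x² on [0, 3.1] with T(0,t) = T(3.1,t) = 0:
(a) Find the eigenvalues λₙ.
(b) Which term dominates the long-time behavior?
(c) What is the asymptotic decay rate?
Eigenvalues: λₙ = 1.7743n²π²/3.1².
First three modes:
  n=1: λ₁ = 1.7743π²/3.1² ≈ 1.822
  n=2: λ₂ = 7.0972π²/3.1² ≈ 7.289 (4× faster decay)
  n=3: λ₃ = 15.9687π²/3.1² ≈ 16.4 (9× faster decay)
As t → ∞, higher modes decay exponentially faster. The n=1 mode dominates: T ~ c₁ sin(πx/3.1) e^{-λ₁t}.
Decay rate: λ₁ = 1.7743π²/3.1² ≈ 1.822.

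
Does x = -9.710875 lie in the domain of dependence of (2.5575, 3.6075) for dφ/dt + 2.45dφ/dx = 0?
No. Only data at x = -6.280875 affects (2.5575, 3.6075). Advection has one-way propagation along characteristics.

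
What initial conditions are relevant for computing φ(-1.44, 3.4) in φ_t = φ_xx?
The entire real line. The heat equation has infinite propagation speed: any initial disturbance instantly affects all points (though exponentially small far away).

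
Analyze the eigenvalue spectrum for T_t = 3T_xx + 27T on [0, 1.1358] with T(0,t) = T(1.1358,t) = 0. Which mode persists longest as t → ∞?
Eigenvalues: λₙ = 3n²π²/1.1358² - 27.
First three modes:
  n=1: λ₁ = 3π²/1.1358² - 27 ≈ -4.048
  n=2: λ₂ = 12π²/1.1358² - 27 ≈ 64.807
  n=3: λ₃ = 27π²/1.1358² - 27 ≈ 179.566
Since 3π²/1.1358² ≈ 22.952 < 27, λ₁ < 0.
The n=1 mode grows fastest (−λₙ is largest for n=1) → dominates.
Asymptotic: T ~ c₁ sin(πx/1.1358) e^{4.048t} (exponential growth at rate −λ₁ ≈ 4.048).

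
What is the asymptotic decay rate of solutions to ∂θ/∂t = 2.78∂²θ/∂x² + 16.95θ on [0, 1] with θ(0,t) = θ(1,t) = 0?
Eigenvalues: λₙ = 2.78n²π²/1² - 16.95.
First three modes:
  n=1: λ₁ = 2.78π² - 16.95 ≈ 10.488
  n=2: λ₂ = 11.12π² - 16.95 ≈ 92.8
  n=3: λ₃ = 25.02π² - 16.95 ≈ 229.988
Since 2.78π² ≈ 27.438 > 16.95, all λₙ > 0.
The n=1 mode decays slowest → dominates as t → ∞.
Asymptotic: θ ~ c₁ sin(πx/1) e^{-λ₁t} with decay rate λ₁ ≈ 10.488.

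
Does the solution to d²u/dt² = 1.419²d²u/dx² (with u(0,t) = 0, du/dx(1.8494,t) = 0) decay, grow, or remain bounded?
u oscillates (no decay). Energy is conserved; the solution oscillates indefinitely as standing waves.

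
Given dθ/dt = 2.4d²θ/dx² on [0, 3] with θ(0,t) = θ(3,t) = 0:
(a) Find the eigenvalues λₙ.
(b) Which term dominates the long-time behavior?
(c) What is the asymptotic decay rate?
Eigenvalues: λₙ = 2.4n²π²/3².
First three modes:
  n=1: λ₁ = 2.4π²/3² ≈ 2.632
  n=2: λ₂ = 9.6π²/3² ≈ 10.528 (4× faster decay)
  n=3: λ₃ = 21.6π²/3² ≈ 23.687 (9× faster decay)
As t → ∞, higher modes decay exponentially faster. The n=1 mode dominates: θ ~ c₁ sin(πx/3) e^{-λ₁t}.
Decay rate: λ₁ = 2.4π²/3² ≈ 2.632.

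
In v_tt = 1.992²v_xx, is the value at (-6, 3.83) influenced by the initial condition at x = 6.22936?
No. The domain of dependence is [-13.62936, 1.62936], and 6.22936 is outside this interval.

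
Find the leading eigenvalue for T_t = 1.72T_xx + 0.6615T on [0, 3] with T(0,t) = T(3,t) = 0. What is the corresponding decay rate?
Eigenvalues: λₙ = 1.72n²π²/3² - 0.6615.
First three modes:
  n=1: λ₁ = 1.72π²/3² - 0.6615 ≈ 1.225
  n=2: λ₂ = 6.88π²/3² - 0.6615 ≈ 6.883
  n=3: λ₃ = 15.48π²/3² - 0.6615 ≈ 16.314
Since 1.72π²/3² ≈ 1.886 > 0.6615, all λₙ > 0.
The n=1 mode decays slowest → dominates as t → ∞.
Asymptotic: T ~ c₁ sin(πx/3) e^{-λ₁t} with decay rate λ₁ ≈ 1.225.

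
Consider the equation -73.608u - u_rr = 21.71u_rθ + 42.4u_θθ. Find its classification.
Rewriting in standard form: -u_rr - 21.71u_rθ - 42.4u_θθ - 73.608u = 0. Hyperbolic. (A = -1, B = -21.71, C = -42.4 gives B² - 4AC = 301.7241.)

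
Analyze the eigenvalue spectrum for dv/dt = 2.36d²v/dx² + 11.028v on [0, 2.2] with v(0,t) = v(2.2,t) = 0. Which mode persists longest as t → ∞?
Eigenvalues: λₙ = 2.36n²π²/2.2² - 11.028.
First three modes:
  n=1: λ₁ = 2.36π²/2.2² - 11.028 ≈ -6.216
  n=2: λ₂ = 9.44π²/2.2² - 11.028 ≈ 8.222
  n=3: λ₃ = 21.24π²/2.2² - 11.028 ≈ 32.284
Since 2.36π²/2.2² ≈ 4.812 < 11.028, λ₁ < 0.
The n=1 mode grows fastest (−λₙ is largest for n=1) → dominates.
Asymptotic: v ~ c₁ sin(πx/2.2) e^{6.216t} (exponential growth at rate −λ₁ ≈ 6.216).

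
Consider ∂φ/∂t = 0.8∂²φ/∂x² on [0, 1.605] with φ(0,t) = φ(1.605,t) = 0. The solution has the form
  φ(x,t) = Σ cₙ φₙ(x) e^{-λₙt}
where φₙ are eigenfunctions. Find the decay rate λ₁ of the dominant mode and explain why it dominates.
Eigenvalues: λₙ = 0.8n²π²/1.605².
First three modes:
  n=1: λ₁ = 0.8π²/1.605² ≈ 3.065
  n=2: λ₂ = 3.2π²/1.605² ≈ 12.26 (4× faster decay)
  n=3: λ₃ = 7.2π²/1.605² ≈ 27.586 (9× faster decay)
As t → ∞, higher modes decay exponentially faster. The n=1 mode dominates: φ ~ c₁ sin(πx/1.605) e^{-λ₁t}.
Decay rate: λ₁ = 0.8π²/1.605² ≈ 3.065.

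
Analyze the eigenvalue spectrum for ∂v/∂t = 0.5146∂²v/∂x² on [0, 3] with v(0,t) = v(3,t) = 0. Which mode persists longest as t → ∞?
Eigenvalues: λₙ = 0.5146n²π²/3².
First three modes:
  n=1: λ₁ = 0.5146π²/3² ≈ 0.564
  n=2: λ₂ = 2.0584π²/3² ≈ 2.257 (4× faster decay)
  n=3: λ₃ = 4.6314π²/3² ≈ 5.079 (9× faster decay)
As t → ∞, higher modes decay exponentially faster. The n=1 mode dominates: v ~ c₁ sin(πx/3) e^{-λ₁t}.
Decay rate: λ₁ = 0.5146π²/3² ≈ 0.564.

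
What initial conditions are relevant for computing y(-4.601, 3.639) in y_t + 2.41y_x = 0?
A single point: x = -13.37099. The characteristic through (-4.601, 3.639) is x - 2.41t = const, so x = -4.601 - 2.41·3.639 = -13.37099.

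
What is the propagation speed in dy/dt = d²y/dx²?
Infinite. The heat equation is parabolic, not hyperbolic, so disturbances propagate instantly.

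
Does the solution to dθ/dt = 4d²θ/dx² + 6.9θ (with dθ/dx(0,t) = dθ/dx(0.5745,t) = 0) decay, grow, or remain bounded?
θ grows unboundedly. With Neumann BCs the constant mode has diffusion eigenvalue 0, so any r > 0 makes it grow like e^(6.9t); solution grows exponentially.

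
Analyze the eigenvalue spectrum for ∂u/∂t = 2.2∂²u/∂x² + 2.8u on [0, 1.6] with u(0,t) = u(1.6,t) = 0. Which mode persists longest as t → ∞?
Eigenvalues: λₙ = 2.2n²π²/1.6² - 2.8.
First three modes:
  n=1: λ₁ = 2.2π²/1.6² - 2.8 ≈ 5.682
  n=2: λ₂ = 8.8π²/1.6² - 2.8 ≈ 31.127
  n=3: λ₃ = 19.8π²/1.6² - 2.8 ≈ 73.535
Since 2.2π²/1.6² ≈ 8.482 > 2.8, all λₙ > 0.
The n=1 mode decays slowest → dominates as t → ∞.
Asymptotic: u ~ c₁ sin(πx/1.6) e^{-λ₁t} with decay rate λ₁ ≈ 5.682.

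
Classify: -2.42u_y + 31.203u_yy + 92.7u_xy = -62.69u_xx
Rewriting in standard form: 62.69u_xx + 92.7u_xy + 31.203u_yy - 2.42u_y = 0. Hyperbolic (discriminant = 768.82572).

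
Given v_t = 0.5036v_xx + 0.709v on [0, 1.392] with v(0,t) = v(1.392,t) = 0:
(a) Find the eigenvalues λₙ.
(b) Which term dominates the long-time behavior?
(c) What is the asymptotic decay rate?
Eigenvalues: λₙ = 0.5036n²π²/1.392² - 0.709.
First three modes:
  n=1: λ₁ = 0.5036π²/1.392² - 0.709 ≈ 1.856
  n=2: λ₂ = 2.0144π²/1.392² - 0.709 ≈ 9.551
  n=3: λ₃ = 4.5324π²/1.392² - 0.709 ≈ 22.377
Since 0.5036π²/1.392² ≈ 2.565 > 0.709, all λₙ > 0.
The n=1 mode decays slowest → dominates as t → ∞.
Asymptotic: v ~ c₁ sin(πx/1.392) e^{-λ₁t} with decay rate λ₁ ≈ 1.856.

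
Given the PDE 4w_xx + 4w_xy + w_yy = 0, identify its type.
The second-order coefficients are A = 4, B = 4, C = 1. Since B² - 4AC = 0 = 0, this is a parabolic PDE.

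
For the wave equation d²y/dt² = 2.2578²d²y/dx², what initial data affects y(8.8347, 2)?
Domain of dependence: [4.3191, 13.3503]. Signals travel at speed 2.2578, so data within |x - 8.8347| ≤ 2.2578·2 = 4.5156 can reach the point.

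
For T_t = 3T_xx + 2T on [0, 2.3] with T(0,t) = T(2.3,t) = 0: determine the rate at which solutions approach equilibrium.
Eigenvalues: λₙ = 3n²π²/2.3² - 2.
First three modes:
  n=1: λ₁ = 3π²/2.3² - 2 ≈ 3.597
  n=2: λ₂ = 12π²/2.3² - 2 ≈ 20.389
  n=3: λ₃ = 27π²/2.3² - 2 ≈ 48.374
Since 3π²/2.3² ≈ 5.597 > 2, all λₙ > 0.
The n=1 mode decays slowest → dominates as t → ∞.
Asymptotic: T ~ c₁ sin(πx/2.3) e^{-λ₁t} with decay rate λ₁ ≈ 3.597.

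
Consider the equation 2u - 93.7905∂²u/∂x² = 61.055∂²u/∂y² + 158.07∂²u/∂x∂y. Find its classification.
Rewriting in standard form: -93.7905∂²u/∂x² - 158.07∂²u/∂x∂y - 61.055∂²u/∂y² + 2u = 0. Hyperbolic. (A = -93.7905, B = -158.07, C = -61.055 gives B² - 4AC = 2080.60899.)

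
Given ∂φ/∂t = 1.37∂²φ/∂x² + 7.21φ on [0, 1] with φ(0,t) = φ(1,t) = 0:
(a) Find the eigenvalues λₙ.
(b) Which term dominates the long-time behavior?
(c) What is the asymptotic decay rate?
Eigenvalues: λₙ = 1.37n²π²/1² - 7.21.
First three modes:
  n=1: λ₁ = 1.37π² - 7.21 ≈ 6.311
  n=2: λ₂ = 5.48π² - 7.21 ≈ 46.875
  n=3: λ₃ = 12.33π² - 7.21 ≈ 114.482
Since 1.37π² ≈ 13.521 > 7.21, all λₙ > 0.
The n=1 mode decays slowest → dominates as t → ∞.
Asymptotic: φ ~ c₁ sin(πx/1) e^{-λ₁t} with decay rate λ₁ ≈ 6.311.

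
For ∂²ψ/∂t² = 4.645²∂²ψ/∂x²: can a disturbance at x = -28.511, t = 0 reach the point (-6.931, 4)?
No. The domain of dependence is [-25.511, 11.649], and -28.511 is outside this interval.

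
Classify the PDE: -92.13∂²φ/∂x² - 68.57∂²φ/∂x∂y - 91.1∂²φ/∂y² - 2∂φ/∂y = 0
A = -92.13, B = -68.57, C = -91.1. Discriminant B² - 4AC = -28870.3271. Since -28870.3271 < 0, elliptic.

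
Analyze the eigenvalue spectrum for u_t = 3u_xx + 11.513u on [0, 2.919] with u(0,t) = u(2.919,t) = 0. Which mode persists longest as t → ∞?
Eigenvalues: λₙ = 3n²π²/2.919² - 11.513.
First three modes:
  n=1: λ₁ = 3π²/2.919² - 11.513 ≈ -8.038
  n=2: λ₂ = 12π²/2.919² - 11.513 ≈ 2.387
  n=3: λ₃ = 27π²/2.919² - 11.513 ≈ 19.762
Since 3π²/2.919² ≈ 3.475 < 11.513, λ₁ < 0.
The n=1 mode grows fastest (−λₙ is largest for n=1) → dominates.
Asymptotic: u ~ c₁ sin(πx/2.919) e^{8.038t} (exponential growth at rate −λ₁ ≈ 8.038).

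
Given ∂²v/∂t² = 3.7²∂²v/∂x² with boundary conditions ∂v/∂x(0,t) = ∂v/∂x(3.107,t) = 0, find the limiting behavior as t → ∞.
v oscillates about a mean that drifts linearly in t (generically unbounded; no decay). There is no damping, so the nonconstant modes persist as standing waves (energy conserved, no decay). But with Neumann conditions at both ends the constant mode has eigenvalue 0: the spatial mean M(t) of v satisfies M'' = 0, so M(t) = M(0) + M'(0)·t. Unless the initial velocity has zero mean (∫v_t(x,0)dx = 0), the solution grows linearly in t (unbounded, though not exponentially); if it does have zero mean, the solution stays bounded and simply oscillates.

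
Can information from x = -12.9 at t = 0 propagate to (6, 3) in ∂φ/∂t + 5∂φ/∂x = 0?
No. Only data at x = -9 affects (6, 3). Advection has one-way propagation along characteristics.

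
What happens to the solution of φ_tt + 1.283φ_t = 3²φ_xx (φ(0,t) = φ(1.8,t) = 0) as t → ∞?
φ → 0. Damping (γ=1.283) dissipates energy; oscillations decay exponentially.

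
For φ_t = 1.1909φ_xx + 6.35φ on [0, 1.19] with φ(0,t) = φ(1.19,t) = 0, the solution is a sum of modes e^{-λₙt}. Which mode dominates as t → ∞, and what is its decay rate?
Eigenvalues: λₙ = 1.1909n²π²/1.19² - 6.35.
First three modes:
  n=1: λ₁ = 1.1909π²/1.19² - 6.35 ≈ 1.95
  n=2: λ₂ = 4.7636π²/1.19² - 6.35 ≈ 26.85
  n=3: λ₃ = 10.7181π²/1.19² - 6.35 ≈ 68.351
Since 1.1909π²/1.19² ≈ 8.3 > 6.35, all λₙ > 0.
The n=1 mode decays slowest → dominates as t → ∞.
Asymptotic: φ ~ c₁ sin(πx/1.19) e^{-λ₁t} with decay rate λ₁ ≈ 1.95.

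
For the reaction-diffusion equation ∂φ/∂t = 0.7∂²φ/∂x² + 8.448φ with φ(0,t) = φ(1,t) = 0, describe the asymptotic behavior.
φ grows unboundedly. Reaction dominates diffusion (r=8.448 > κπ²/L²≈6.91); solution grows exponentially.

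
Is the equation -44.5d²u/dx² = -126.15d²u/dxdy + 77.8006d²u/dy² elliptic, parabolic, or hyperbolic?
Rewriting in standard form: -44.5d²u/dx² + 126.15d²u/dxdy - 77.8006d²u/dy² = 0. Computing B² - 4AC with A = -44.5, B = 126.15, C = -77.8006: discriminant = 2065.3157 (positive). Answer: hyperbolic.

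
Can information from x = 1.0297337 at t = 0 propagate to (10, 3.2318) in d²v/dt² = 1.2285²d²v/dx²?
No. The domain of dependence is [6.0297337, 13.9702663], and 1.0297337 is outside this interval.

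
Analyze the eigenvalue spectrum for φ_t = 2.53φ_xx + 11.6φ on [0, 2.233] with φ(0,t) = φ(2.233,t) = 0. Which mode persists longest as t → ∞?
Eigenvalues: λₙ = 2.53n²π²/2.233² - 11.6.
First three modes:
  n=1: λ₁ = 2.53π²/2.233² - 11.6 ≈ -6.592
  n=2: λ₂ = 10.12π²/2.233² - 11.6 ≈ 8.431
  n=3: λ₃ = 22.77π²/2.233² - 11.6 ≈ 33.47
Since 2.53π²/2.233² ≈ 5.008 < 11.6, λ₁ < 0.
The n=1 mode grows fastest (−λₙ is largest for n=1) → dominates.
Asymptotic: φ ~ c₁ sin(πx/2.233) e^{6.592t} (exponential growth at rate −λ₁ ≈ 6.592).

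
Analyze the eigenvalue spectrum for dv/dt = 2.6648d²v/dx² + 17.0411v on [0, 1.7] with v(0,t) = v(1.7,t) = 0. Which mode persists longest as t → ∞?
Eigenvalues: λₙ = 2.6648n²π²/1.7² - 17.0411.
First three modes:
  n=1: λ₁ = 2.6648π²/1.7² - 17.0411 ≈ -7.941
  n=2: λ₂ = 10.6592π²/1.7² - 17.0411 ≈ 19.361
  n=3: λ₃ = 23.9832π²/1.7² - 17.0411 ≈ 64.864
Since 2.6648π²/1.7² ≈ 9.101 < 17.0411, λ₁ < 0.
The n=1 mode grows fastest (−λₙ is largest for n=1) → dominates.
Asymptotic: v ~ c₁ sin(πx/1.7) e^{7.941t} (exponential growth at rate −λ₁ ≈ 7.941).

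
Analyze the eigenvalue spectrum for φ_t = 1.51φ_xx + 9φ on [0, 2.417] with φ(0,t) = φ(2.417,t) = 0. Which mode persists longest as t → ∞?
Eigenvalues: λₙ = 1.51n²π²/2.417² - 9.
First three modes:
  n=1: λ₁ = 1.51π²/2.417² - 9 ≈ -6.449
  n=2: λ₂ = 6.04π²/2.417² - 9 ≈ 1.204
  n=3: λ₃ = 13.59π²/2.417² - 9 ≈ 13.96
Since 1.51π²/2.417² ≈ 2.551 < 9, λ₁ < 0.
The n=1 mode grows fastest (−λₙ is largest for n=1) → dominates.
Asymptotic: φ ~ c₁ sin(πx/2.417) e^{6.449t} (exponential growth at rate −λ₁ ≈ 6.449).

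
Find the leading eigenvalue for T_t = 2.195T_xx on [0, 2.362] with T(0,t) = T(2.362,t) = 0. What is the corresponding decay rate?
Eigenvalues: λₙ = 2.195n²π²/2.362².
First three modes:
  n=1: λ₁ = 2.195π²/2.362² ≈ 3.883
  n=2: λ₂ = 8.78π²/2.362² ≈ 15.532 (4× faster decay)
  n=3: λ₃ = 19.755π²/2.362² ≈ 34.948 (9× faster decay)
As t → ∞, higher modes decay exponentially faster. The n=1 mode dominates: T ~ c₁ sin(πx/2.362) e^{-λ₁t}.
Decay rate: λ₁ = 2.195π²/2.362² ≈ 3.883.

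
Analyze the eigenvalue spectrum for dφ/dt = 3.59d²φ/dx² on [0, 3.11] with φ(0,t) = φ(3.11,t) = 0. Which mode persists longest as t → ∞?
Eigenvalues: λₙ = 3.59n²π²/3.11².
First three modes:
  n=1: λ₁ = 3.59π²/3.11² ≈ 3.663
  n=2: λ₂ = 14.36π²/3.11² ≈ 14.653 (4× faster decay)
  n=3: λ₃ = 32.31π²/3.11² ≈ 32.97 (9× faster decay)
As t → ∞, higher modes decay exponentially faster. The n=1 mode dominates: φ ~ c₁ sin(πx/3.11) e^{-λ₁t}.
Decay rate: λ₁ = 3.59π²/3.11² ≈ 3.663.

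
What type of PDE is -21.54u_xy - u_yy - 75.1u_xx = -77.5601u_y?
Rewriting in standard form: -75.1u_xx - 21.54u_xy - u_yy + 77.5601u_y = 0. With A = -75.1, B = -21.54, C = -1, the discriminant is 163.5716. This is a hyperbolic PDE.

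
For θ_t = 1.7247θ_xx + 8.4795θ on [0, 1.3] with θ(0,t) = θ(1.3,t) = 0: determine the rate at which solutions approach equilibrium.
Eigenvalues: λₙ = 1.7247n²π²/1.3² - 8.4795.
First three modes:
  n=1: λ₁ = 1.7247π²/1.3² - 8.4795 ≈ 1.593
  n=2: λ₂ = 6.8988π²/1.3² - 8.4795 ≈ 31.81
  n=3: λ₃ = 15.5223π²/1.3² - 8.4795 ≈ 82.171
Since 1.7247π²/1.3² ≈ 10.072 > 8.4795, all λₙ > 0.
The n=1 mode decays slowest → dominates as t → ∞.
Asymptotic: θ ~ c₁ sin(πx/1.3) e^{-λ₁t} with decay rate λ₁ ≈ 1.593.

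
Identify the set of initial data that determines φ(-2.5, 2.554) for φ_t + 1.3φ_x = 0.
A single point: x = -5.8202. The characteristic through (-2.5, 2.554) is x - 1.3t = const, so x = -2.5 - 1.3·2.554 = -5.8202.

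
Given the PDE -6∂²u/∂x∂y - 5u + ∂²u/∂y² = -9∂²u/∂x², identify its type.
Rewriting in standard form: 9∂²u/∂x² - 6∂²u/∂x∂y + ∂²u/∂y² - 5u = 0. The second-order coefficients are A = 9, B = -6, C = 1. Since B² - 4AC = 0 = 0, this is a parabolic PDE.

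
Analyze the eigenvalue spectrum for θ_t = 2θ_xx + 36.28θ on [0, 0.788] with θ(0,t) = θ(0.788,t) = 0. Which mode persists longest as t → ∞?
Eigenvalues: λₙ = 2n²π²/0.788² - 36.28.
First three modes:
  n=1: λ₁ = 2π²/0.788² - 36.28 ≈ -4.491
  n=2: λ₂ = 8π²/0.788² - 36.28 ≈ 90.876
  n=3: λ₃ = 18π²/0.788² - 36.28 ≈ 249.821
Since 2π²/0.788² ≈ 31.789 < 36.28, λ₁ < 0.
The n=1 mode grows fastest (−λₙ is largest for n=1) → dominates.
Asymptotic: θ ~ c₁ sin(πx/0.788) e^{4.491t} (exponential growth at rate −λ₁ ≈ 4.491).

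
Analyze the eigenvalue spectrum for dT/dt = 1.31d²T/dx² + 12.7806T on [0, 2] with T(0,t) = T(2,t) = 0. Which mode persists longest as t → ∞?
Eigenvalues: λₙ = 1.31n²π²/2² - 12.7806.
First three modes:
  n=1: λ₁ = 1.31π²/2² - 12.7806 ≈ -9.548
  n=2: λ₂ = 5.24π²/2² - 12.7806 ≈ 0.149
  n=3: λ₃ = 11.79π²/2² - 12.7806 ≈ 16.31
Since 1.31π²/2² ≈ 3.232 < 12.7806, λ₁ < 0.
The n=1 mode grows fastest (−λₙ is largest for n=1) → dominates.
Asymptotic: T ~ c₁ sin(πx/2) e^{9.548t} (exponential growth at rate −λ₁ ≈ 9.548).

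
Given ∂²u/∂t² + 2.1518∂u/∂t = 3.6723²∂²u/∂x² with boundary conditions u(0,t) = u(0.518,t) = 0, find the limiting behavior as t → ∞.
u → 0. Damping (γ=2.1518) dissipates energy; oscillations decay exponentially.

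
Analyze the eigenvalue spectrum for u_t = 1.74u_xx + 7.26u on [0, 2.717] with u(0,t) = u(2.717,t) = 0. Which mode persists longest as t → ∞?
Eigenvalues: λₙ = 1.74n²π²/2.717² - 7.26.
First three modes:
  n=1: λ₁ = 1.74π²/2.717² - 7.26 ≈ -4.934
  n=2: λ₂ = 6.96π²/2.717² - 7.26 ≈ 2.045
  n=3: λ₃ = 15.66π²/2.717² - 7.26 ≈ 13.677
Since 1.74π²/2.717² ≈ 2.326 < 7.26, λ₁ < 0.
The n=1 mode grows fastest (−λₙ is largest for n=1) → dominates.
Asymptotic: u ~ c₁ sin(πx/2.717) e^{4.934t} (exponential growth at rate −λ₁ ≈ 4.934).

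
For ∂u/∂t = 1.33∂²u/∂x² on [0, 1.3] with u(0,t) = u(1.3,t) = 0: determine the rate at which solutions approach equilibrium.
Eigenvalues: λₙ = 1.33n²π²/1.3².
First three modes:
  n=1: λ₁ = 1.33π²/1.3² ≈ 7.767
  n=2: λ₂ = 5.32π²/1.3² ≈ 31.069 (4× faster decay)
  n=3: λ₃ = 11.97π²/1.3² ≈ 69.905 (9× faster decay)
As t → ∞, higher modes decay exponentially faster. The n=1 mode dominates: u ~ c₁ sin(πx/1.3) e^{-λ₁t}.
Decay rate: λ₁ = 1.33π²/1.3² ≈ 7.767.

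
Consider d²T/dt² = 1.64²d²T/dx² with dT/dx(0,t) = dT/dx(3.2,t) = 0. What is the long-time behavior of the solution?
As t → ∞, T oscillates about a mean that drifts linearly in t (generically unbounded; no decay). There is no damping, so the nonconstant modes persist as standing waves (energy conserved, no decay). But with Neumann conditions at both ends the constant mode has eigenvalue 0: the spatial mean M(t) of T satisfies M'' = 0, so M(t) = M(0) + M'(0)·t. Unless the initial velocity has zero mean (∫T_t(x,0)dx = 0), the solution grows linearly in t (unbounded, though not exponentially); if it does have zero mean, the solution stays bounded and simply oscillates.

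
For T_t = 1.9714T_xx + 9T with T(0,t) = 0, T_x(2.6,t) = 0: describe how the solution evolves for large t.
T grows unboundedly. Reaction dominates diffusion (r=9 > κπ²/(4L²)≈0.72); solution grows exponentially.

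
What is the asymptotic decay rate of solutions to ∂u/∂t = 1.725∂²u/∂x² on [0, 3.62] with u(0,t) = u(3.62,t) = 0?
Eigenvalues: λₙ = 1.725n²π²/3.62².
First three modes:
  n=1: λ₁ = 1.725π²/3.62² ≈ 1.299
  n=2: λ₂ = 6.9π²/3.62² ≈ 5.197 (4× faster decay)
  n=3: λ₃ = 15.525π²/3.62² ≈ 11.693 (9× faster decay)
As t → ∞, higher modes decay exponentially faster. The n=1 mode dominates: u ~ c₁ sin(πx/3.62) e^{-λ₁t}.
Decay rate: λ₁ = 1.725π²/3.62² ≈ 1.299.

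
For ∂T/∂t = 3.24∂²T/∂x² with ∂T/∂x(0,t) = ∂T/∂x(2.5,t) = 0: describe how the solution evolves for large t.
T → constant (steady state). Heat is conserved (no flux at boundaries); solution approaches the spatial average.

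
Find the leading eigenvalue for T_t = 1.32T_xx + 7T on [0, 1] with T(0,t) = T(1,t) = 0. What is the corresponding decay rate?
Eigenvalues: λₙ = 1.32n²π²/1² - 7.
First three modes:
  n=1: λ₁ = 1.32π² - 7 ≈ 6.028
  n=2: λ₂ = 5.28π² - 7 ≈ 45.112
  n=3: λ₃ = 11.88π² - 7 ≈ 110.251
Since 1.32π² ≈ 13.028 > 7, all λₙ > 0.
The n=1 mode decays slowest → dominates as t → ∞.
Asymptotic: T ~ c₁ sin(πx/1) e^{-λ₁t} with decay rate λ₁ ≈ 6.028.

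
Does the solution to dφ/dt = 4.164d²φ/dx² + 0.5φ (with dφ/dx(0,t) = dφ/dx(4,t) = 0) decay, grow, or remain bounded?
φ grows unboundedly. With Neumann BCs the constant mode has diffusion eigenvalue 0, so any r > 0 makes it grow like e^(0.5t); solution grows exponentially.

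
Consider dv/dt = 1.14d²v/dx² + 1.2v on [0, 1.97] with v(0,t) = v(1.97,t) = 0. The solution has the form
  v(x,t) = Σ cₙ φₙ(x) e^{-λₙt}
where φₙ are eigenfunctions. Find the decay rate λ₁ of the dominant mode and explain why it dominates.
Eigenvalues: λₙ = 1.14n²π²/1.97² - 1.2.
First three modes:
  n=1: λ₁ = 1.14π²/1.97² - 1.2 ≈ 1.699
  n=2: λ₂ = 4.56π²/1.97² - 1.2 ≈ 10.397
  n=3: λ₃ = 10.26π²/1.97² - 1.2 ≈ 24.892
Since 1.14π²/1.97² ≈ 2.899 > 1.2, all λₙ > 0.
The n=1 mode decays slowest → dominates as t → ∞.
Asymptotic: v ~ c₁ sin(πx/1.97) e^{-λ₁t} with decay rate λ₁ ≈ 1.699.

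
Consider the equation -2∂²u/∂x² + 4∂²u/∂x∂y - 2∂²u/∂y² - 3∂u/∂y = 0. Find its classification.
Parabolic. (A = -2, B = 4, C = -2 gives B² - 4AC = 0.)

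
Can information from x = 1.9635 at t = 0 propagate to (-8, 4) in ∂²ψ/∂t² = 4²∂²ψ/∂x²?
Yes. The domain of dependence is [-24, 8], and 1.9635 ∈ [-24, 8].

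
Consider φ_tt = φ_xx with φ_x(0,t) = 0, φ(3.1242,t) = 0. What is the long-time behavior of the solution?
As t → ∞, φ oscillates (no decay). Energy is conserved; the solution oscillates indefinitely as standing waves.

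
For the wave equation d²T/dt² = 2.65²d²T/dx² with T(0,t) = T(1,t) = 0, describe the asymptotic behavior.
T oscillates (no decay). Energy is conserved; the solution oscillates indefinitely as standing waves.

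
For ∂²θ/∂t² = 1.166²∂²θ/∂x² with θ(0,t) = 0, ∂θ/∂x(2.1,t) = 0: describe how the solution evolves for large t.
θ oscillates (no decay). Energy is conserved; the solution oscillates indefinitely as standing waves.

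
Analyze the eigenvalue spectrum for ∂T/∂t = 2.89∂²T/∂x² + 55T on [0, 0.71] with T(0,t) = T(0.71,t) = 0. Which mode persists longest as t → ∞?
Eigenvalues: λₙ = 2.89n²π²/0.71² - 55.
First three modes:
  n=1: λ₁ = 2.89π²/0.71² - 55 ≈ 1.582
  n=2: λ₂ = 11.56π²/0.71² - 55 ≈ 171.329
  n=3: λ₃ = 26.01π²/0.71² - 55 ≈ 454.241
Since 2.89π²/0.71² ≈ 56.582 > 55, all λₙ > 0.
The n=1 mode decays slowest → dominates as t → ∞.
Asymptotic: T ~ c₁ sin(πx/0.71) e^{-λ₁t} with decay rate λ₁ ≈ 1.582.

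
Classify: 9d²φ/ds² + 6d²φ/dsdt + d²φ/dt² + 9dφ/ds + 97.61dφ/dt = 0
Parabolic (discriminant = 0).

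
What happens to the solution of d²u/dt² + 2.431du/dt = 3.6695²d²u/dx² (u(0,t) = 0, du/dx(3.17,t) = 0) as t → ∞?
u → 0. Damping (γ=2.431) dissipates energy; oscillations decay exponentially.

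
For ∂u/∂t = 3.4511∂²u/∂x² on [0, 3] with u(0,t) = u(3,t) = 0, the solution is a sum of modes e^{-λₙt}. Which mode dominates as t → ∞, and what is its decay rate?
Eigenvalues: λₙ = 3.4511n²π²/3².
First three modes:
  n=1: λ₁ = 3.4511π²/3² ≈ 3.785
  n=2: λ₂ = 13.8044π²/3² ≈ 15.138 (4× faster decay)
  n=3: λ₃ = 31.0599π²/3² ≈ 34.061 (9× faster decay)
As t → ∞, higher modes decay exponentially faster. The n=1 mode dominates: u ~ c₁ sin(πx/3) e^{-λ₁t}.
Decay rate: λ₁ = 3.4511π²/3² ≈ 3.785.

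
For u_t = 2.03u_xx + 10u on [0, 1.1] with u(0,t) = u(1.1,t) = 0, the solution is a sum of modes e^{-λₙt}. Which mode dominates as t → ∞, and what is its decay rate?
Eigenvalues: λₙ = 2.03n²π²/1.1² - 10.
First three modes:
  n=1: λ₁ = 2.03π²/1.1² - 10 ≈ 6.558
  n=2: λ₂ = 8.12π²/1.1² - 10 ≈ 56.232
  n=3: λ₃ = 18.27π²/1.1² - 10 ≈ 139.023
Since 2.03π²/1.1² ≈ 16.558 > 10, all λₙ > 0.
The n=1 mode decays slowest → dominates as t → ∞.
Asymptotic: u ~ c₁ sin(πx/1.1) e^{-λ₁t} with decay rate λ₁ ≈ 6.558.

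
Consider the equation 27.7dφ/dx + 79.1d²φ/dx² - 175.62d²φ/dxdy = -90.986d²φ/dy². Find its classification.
Rewriting in standard form: 79.1d²φ/dx² - 175.62d²φ/dxdy + 90.986d²φ/dy² + 27.7dφ/dx = 0. Hyperbolic. (A = 79.1, B = -175.62, C = 90.986 gives B² - 4AC = 2054.414.)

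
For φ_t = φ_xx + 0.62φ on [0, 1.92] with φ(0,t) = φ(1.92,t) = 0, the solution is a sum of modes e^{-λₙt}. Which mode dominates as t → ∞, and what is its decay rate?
Eigenvalues: λₙ = n²π²/1.92² - 0.62.
First three modes:
  n=1: λ₁ = π²/1.92² - 0.62 ≈ 2.057
  n=2: λ₂ = 4π²/1.92² - 0.62 ≈ 10.089
  n=3: λ₃ = 9π²/1.92² - 0.62 ≈ 23.476
Since π²/1.92² ≈ 2.677 > 0.62, all λₙ > 0.
The n=1 mode decays slowest → dominates as t → ∞.
Asymptotic: φ ~ c₁ sin(πx/1.92) e^{-λ₁t} with decay rate λ₁ ≈ 2.057.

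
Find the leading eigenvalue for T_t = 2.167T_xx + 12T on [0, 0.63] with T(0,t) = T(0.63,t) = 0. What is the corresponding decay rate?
Eigenvalues: λₙ = 2.167n²π²/0.63² - 12.
First three modes:
  n=1: λ₁ = 2.167π²/0.63² - 12 ≈ 41.886
  n=2: λ₂ = 8.668π²/0.63² - 12 ≈ 203.545
  n=3: λ₃ = 19.503π²/0.63² - 12 ≈ 472.976
Since 2.167π²/0.63² ≈ 53.886 > 12, all λₙ > 0.
The n=1 mode decays slowest → dominates as t → ∞.
Asymptotic: T ~ c₁ sin(πx/0.63) e^{-λ₁t} with decay rate λ₁ ≈ 41.886.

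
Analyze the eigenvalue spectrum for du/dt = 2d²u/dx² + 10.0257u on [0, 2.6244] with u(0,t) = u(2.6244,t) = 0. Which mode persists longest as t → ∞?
Eigenvalues: λₙ = 2n²π²/2.6244² - 10.0257.
First three modes:
  n=1: λ₁ = 2π²/2.6244² - 10.0257 ≈ -7.16
  n=2: λ₂ = 8π²/2.6244² - 10.0257 ≈ 1.438
  n=3: λ₃ = 18π²/2.6244² - 10.0257 ≈ 15.768
Since 2π²/2.6244² ≈ 2.866 < 10.0257, λ₁ < 0.
The n=1 mode grows fastest (−λₙ is largest for n=1) → dominates.
Asymptotic: u ~ c₁ sin(πx/2.6244) e^{7.16t} (exponential growth at rate −λ₁ ≈ 7.16).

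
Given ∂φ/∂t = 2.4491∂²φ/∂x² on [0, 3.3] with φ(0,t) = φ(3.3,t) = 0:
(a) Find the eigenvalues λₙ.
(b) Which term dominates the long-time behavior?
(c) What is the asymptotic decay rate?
Eigenvalues: λₙ = 2.4491n²π²/3.3².
First three modes:
  n=1: λ₁ = 2.4491π²/3.3² ≈ 2.22
  n=2: λ₂ = 9.7964π²/3.3² ≈ 8.878 (4× faster decay)
  n=3: λ₃ = 22.0419π²/3.3² ≈ 19.977 (9× faster decay)
As t → ∞, higher modes decay exponentially faster. The n=1 mode dominates: φ ~ c₁ sin(πx/3.3) e^{-λ₁t}.
Decay rate: λ₁ = 2.4491π²/3.3² ≈ 2.22.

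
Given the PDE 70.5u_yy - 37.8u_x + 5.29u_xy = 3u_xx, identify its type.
Rewriting in standard form: -3u_xx + 5.29u_xy + 70.5u_yy - 37.8u_x = 0. The second-order coefficients are A = -3, B = 5.29, C = 70.5. Since B² - 4AC = 873.9841 > 0, this is a hyperbolic PDE.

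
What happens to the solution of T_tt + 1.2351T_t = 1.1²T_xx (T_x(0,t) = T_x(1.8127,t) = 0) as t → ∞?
T → constant (steady state). Damping (γ=1.2351) dissipates the nonconstant modes; with Neumann BCs the spatial average obeys M''+γM'=0 and tends to a finite limit.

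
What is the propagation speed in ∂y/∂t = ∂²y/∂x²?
Infinite. The heat equation is parabolic, not hyperbolic, so disturbances propagate instantly.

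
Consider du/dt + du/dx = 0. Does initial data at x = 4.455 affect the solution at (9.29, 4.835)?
Yes. The characteristic through (9.29, 4.835) passes through x = 4.455.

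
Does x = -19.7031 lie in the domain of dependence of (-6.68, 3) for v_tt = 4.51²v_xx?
Yes. The domain of dependence is [-20.21, 6.85], and -19.7031 ∈ [-20.21, 6.85].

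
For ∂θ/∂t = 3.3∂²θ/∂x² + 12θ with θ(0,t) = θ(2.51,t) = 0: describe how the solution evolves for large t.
θ grows unboundedly. Reaction dominates diffusion (r=12 > κπ²/L²≈5.17); solution grows exponentially.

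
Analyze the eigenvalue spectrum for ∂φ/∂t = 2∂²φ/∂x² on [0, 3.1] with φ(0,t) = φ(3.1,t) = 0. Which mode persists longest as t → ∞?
Eigenvalues: λₙ = 2n²π²/3.1².
First three modes:
  n=1: λ₁ = 2π²/3.1² ≈ 2.054
  n=2: λ₂ = 8π²/3.1² ≈ 8.216 (4× faster decay)
  n=3: λ₃ = 18π²/3.1² ≈ 18.486 (9× faster decay)
As t → ∞, higher modes decay exponentially faster. The n=1 mode dominates: φ ~ c₁ sin(πx/3.1) e^{-λ₁t}.
Decay rate: λ₁ = 2π²/3.1² ≈ 2.054.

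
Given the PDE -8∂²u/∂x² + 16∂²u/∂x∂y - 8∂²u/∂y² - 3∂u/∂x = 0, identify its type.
The second-order coefficients are A = -8, B = 16, C = -8. Since B² - 4AC = 0 = 0, this is a parabolic PDE.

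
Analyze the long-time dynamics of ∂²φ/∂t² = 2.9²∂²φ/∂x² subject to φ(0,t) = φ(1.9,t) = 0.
Long-time behavior: φ oscillates (no decay). Energy is conserved; the solution oscillates indefinitely as standing waves.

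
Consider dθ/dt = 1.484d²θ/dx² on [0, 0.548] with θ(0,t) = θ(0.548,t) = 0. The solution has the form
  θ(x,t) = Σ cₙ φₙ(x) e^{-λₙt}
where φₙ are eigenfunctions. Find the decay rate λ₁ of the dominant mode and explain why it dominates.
Eigenvalues: λₙ = 1.484n²π²/0.548².
First three modes:
  n=1: λ₁ = 1.484π²/0.548² ≈ 48.772
  n=2: λ₂ = 5.936π²/0.548² ≈ 195.089 (4× faster decay)
  n=3: λ₃ = 13.356π²/0.548² ≈ 438.95 (9× faster decay)
As t → ∞, higher modes decay exponentially faster. The n=1 mode dominates: θ ~ c₁ sin(πx/0.548) e^{-λ₁t}.
Decay rate: λ₁ = 1.484π²/0.548² ≈ 48.772.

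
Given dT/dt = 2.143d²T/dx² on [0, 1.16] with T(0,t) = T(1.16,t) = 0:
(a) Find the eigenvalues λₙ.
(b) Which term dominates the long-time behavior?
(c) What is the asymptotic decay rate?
Eigenvalues: λₙ = 2.143n²π²/1.16².
First three modes:
  n=1: λ₁ = 2.143π²/1.16² ≈ 15.718
  n=2: λ₂ = 8.572π²/1.16² ≈ 62.873 (4× faster decay)
  n=3: λ₃ = 19.287π²/1.16² ≈ 141.465 (9× faster decay)
As t → ∞, higher modes decay exponentially faster. The n=1 mode dominates: T ~ c₁ sin(πx/1.16) e^{-λ₁t}.
Decay rate: λ₁ = 2.143π²/1.16² ≈ 15.718.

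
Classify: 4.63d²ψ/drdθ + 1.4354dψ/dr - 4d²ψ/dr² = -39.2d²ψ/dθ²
Rewriting in standard form: -4d²ψ/dr² + 4.63d²ψ/drdθ + 39.2d²ψ/dθ² + 1.4354dψ/dr = 0. Hyperbolic (discriminant = 648.6369).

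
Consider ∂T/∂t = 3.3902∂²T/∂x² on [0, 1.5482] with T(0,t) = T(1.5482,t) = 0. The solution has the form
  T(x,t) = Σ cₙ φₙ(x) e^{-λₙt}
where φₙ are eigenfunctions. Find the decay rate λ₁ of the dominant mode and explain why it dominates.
Eigenvalues: λₙ = 3.3902n²π²/1.5482².
First three modes:
  n=1: λ₁ = 3.3902π²/1.5482² ≈ 13.96
  n=2: λ₂ = 13.5608π²/1.5482² ≈ 55.838 (4× faster decay)
  n=3: λ₃ = 30.5118π²/1.5482² ≈ 125.636 (9× faster decay)
As t → ∞, higher modes decay exponentially faster. The n=1 mode dominates: T ~ c₁ sin(πx/1.5482) e^{-λ₁t}.
Decay rate: λ₁ = 3.3902π²/1.5482² ≈ 13.96.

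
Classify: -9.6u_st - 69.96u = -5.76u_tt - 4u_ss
Rewriting in standard form: 4u_ss - 9.6u_st + 5.76u_tt - 69.96u = 0. Parabolic (discriminant = 0).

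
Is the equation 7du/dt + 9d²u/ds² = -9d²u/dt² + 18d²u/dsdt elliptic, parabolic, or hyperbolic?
Rewriting in standard form: 9d²u/ds² - 18d²u/dsdt + 9d²u/dt² + 7du/dt = 0. Computing B² - 4AC with A = 9, B = -18, C = 9: discriminant = 0 (zero). Answer: parabolic.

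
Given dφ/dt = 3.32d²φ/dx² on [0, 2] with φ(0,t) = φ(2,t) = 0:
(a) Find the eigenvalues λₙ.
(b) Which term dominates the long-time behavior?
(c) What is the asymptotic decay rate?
Eigenvalues: λₙ = 3.32n²π²/2².
First three modes:
  n=1: λ₁ = 3.32π²/2² ≈ 8.192
  n=2: λ₂ = 13.28π²/2² ≈ 32.767 (4× faster decay)
  n=3: λ₃ = 29.88π²/2² ≈ 73.726 (9× faster decay)
As t → ∞, higher modes decay exponentially faster. The n=1 mode dominates: φ ~ c₁ sin(πx/2) e^{-λ₁t}.
Decay rate: λ₁ = 3.32π²/2² ≈ 8.192.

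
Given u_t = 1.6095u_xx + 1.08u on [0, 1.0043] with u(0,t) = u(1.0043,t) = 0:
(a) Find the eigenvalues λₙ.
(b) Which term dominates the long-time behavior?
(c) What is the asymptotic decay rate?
Eigenvalues: λₙ = 1.6095n²π²/1.0043² - 1.08.
First three modes:
  n=1: λ₁ = 1.6095π²/1.0043² - 1.08 ≈ 14.669
  n=2: λ₂ = 6.438π²/1.0043² - 1.08 ≈ 61.918
  n=3: λ₃ = 14.4855π²/1.0043² - 1.08 ≈ 140.665
Since 1.6095π²/1.0043² ≈ 15.749 > 1.08, all λₙ > 0.
The n=1 mode decays slowest → dominates as t → ∞.
Asymptotic: u ~ c₁ sin(πx/1.0043) e^{-λ₁t} with decay rate λ₁ ≈ 14.669.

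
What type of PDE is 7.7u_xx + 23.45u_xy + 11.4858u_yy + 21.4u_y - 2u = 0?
With A = 7.7, B = 23.45, C = 11.4858, the discriminant is 196.13986. This is a hyperbolic PDE.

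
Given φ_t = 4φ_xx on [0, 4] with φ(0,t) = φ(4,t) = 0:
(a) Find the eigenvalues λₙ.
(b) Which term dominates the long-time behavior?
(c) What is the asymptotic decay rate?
Eigenvalues: λₙ = 4n²π²/4².
First three modes:
  n=1: λ₁ = 4π²/4² ≈ 2.467
  n=2: λ₂ = 16π²/4² ≈ 9.87 (4× faster decay)
  n=3: λ₃ = 36π²/4² ≈ 22.207 (9× faster decay)
As t → ∞, higher modes decay exponentially faster. The n=1 mode dominates: φ ~ c₁ sin(πx/4) e^{-λ₁t}.
Decay rate: λ₁ = 4π²/4² ≈ 2.467.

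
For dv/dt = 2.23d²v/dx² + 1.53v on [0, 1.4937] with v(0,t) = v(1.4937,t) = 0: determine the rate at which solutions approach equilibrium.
Eigenvalues: λₙ = 2.23n²π²/1.4937² - 1.53.
First three modes:
  n=1: λ₁ = 2.23π²/1.4937² - 1.53 ≈ 8.335
  n=2: λ₂ = 8.92π²/1.4937² - 1.53 ≈ 37.928
  n=3: λ₃ = 20.07π²/1.4937² - 1.53 ≈ 87.251
Since 2.23π²/1.4937² ≈ 9.865 > 1.53, all λₙ > 0.
The n=1 mode decays slowest → dominates as t → ∞.
Asymptotic: v ~ c₁ sin(πx/1.4937) e^{-λ₁t} with decay rate λ₁ ≈ 8.335.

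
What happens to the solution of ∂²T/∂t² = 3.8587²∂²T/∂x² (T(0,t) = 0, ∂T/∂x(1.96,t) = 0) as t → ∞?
T oscillates (no decay). Energy is conserved; the solution oscillates indefinitely as standing waves.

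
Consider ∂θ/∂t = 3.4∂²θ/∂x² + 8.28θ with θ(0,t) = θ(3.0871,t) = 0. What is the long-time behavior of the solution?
As t → ∞, θ grows unboundedly. Reaction dominates diffusion (r=8.28 > κπ²/L²≈3.52); solution grows exponentially.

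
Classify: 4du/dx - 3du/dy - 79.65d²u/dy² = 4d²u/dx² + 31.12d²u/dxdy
Rewriting in standard form: -4d²u/dx² - 31.12d²u/dxdy - 79.65d²u/dy² + 4du/dx - 3du/dy = 0. Elliptic (discriminant = -305.9456).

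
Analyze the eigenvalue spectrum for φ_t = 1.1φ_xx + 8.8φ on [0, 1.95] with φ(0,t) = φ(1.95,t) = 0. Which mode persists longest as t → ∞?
Eigenvalues: λₙ = 1.1n²π²/1.95² - 8.8.
First three modes:
  n=1: λ₁ = 1.1π²/1.95² - 8.8 ≈ -5.945
  n=2: λ₂ = 4.4π²/1.95² - 8.8 ≈ 2.62
  n=3: λ₃ = 9.9π²/1.95² - 8.8 ≈ 16.896
Since 1.1π²/1.95² ≈ 2.855 < 8.8, λ₁ < 0.
The n=1 mode grows fastest (−λₙ is largest for n=1) → dominates.
Asymptotic: φ ~ c₁ sin(πx/1.95) e^{5.945t} (exponential growth at rate −λ₁ ≈ 5.945).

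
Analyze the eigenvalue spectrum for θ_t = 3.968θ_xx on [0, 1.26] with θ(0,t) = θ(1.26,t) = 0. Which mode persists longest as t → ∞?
Eigenvalues: λₙ = 3.968n²π²/1.26².
First three modes:
  n=1: λ₁ = 3.968π²/1.26² ≈ 24.668
  n=2: λ₂ = 15.872π²/1.26² ≈ 98.671 (4× faster decay)
  n=3: λ₃ = 35.712π²/1.26² ≈ 222.01 (9× faster decay)
As t → ∞, higher modes decay exponentially faster. The n=1 mode dominates: θ ~ c₁ sin(πx/1.26) e^{-λ₁t}.
Decay rate: λ₁ = 3.968π²/1.26² ≈ 24.668.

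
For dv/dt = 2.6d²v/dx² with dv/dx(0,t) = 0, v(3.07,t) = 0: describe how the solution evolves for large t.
v → 0. Heat escapes through the Dirichlet boundary.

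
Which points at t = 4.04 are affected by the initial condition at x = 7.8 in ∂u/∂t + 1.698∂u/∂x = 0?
At x = 14.65992. The characteristic carries data from (7.8, 0) to (14.65992, 4.04).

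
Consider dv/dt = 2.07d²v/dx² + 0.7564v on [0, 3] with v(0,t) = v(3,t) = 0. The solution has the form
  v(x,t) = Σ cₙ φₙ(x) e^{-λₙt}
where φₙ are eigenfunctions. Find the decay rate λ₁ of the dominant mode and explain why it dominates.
Eigenvalues: λₙ = 2.07n²π²/3² - 0.7564.
First three modes:
  n=1: λ₁ = 2.07π²/3² - 0.7564 ≈ 1.514
  n=2: λ₂ = 8.28π²/3² - 0.7564 ≈ 8.324
  n=3: λ₃ = 18.63π²/3² - 0.7564 ≈ 19.674
Since 2.07π²/3² ≈ 2.27 > 0.7564, all λₙ > 0.
The n=1 mode decays slowest → dominates as t → ∞.
Asymptotic: v ~ c₁ sin(πx/3) e^{-λ₁t} with decay rate λ₁ ≈ 1.514.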